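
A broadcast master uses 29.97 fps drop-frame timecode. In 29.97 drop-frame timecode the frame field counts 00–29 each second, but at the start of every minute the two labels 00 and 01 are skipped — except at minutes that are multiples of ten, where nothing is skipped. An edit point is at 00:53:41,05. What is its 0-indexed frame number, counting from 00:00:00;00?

96539

As if non-drop at 30 labels/s: (0 × 3600 + 53 × 60 + 41) × 30 + 5 = 96635.
Minute boundaries passed: 53; those not divisible by 10: 53 − 5 = 48; dropped labels = 2 × 48 = 96.
Actual frame index = 96635 − 96 = 96539.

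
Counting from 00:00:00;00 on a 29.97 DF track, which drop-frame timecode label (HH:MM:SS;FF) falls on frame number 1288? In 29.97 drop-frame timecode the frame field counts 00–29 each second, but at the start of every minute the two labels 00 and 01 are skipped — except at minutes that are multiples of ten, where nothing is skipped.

Each 10-minute DF block holds 10 × 60 × 30 − 9 × 2 = 17982 frames. 1288 ÷ 17982 → 0 full blocks, remainder 1288.
Within the partial block the first minute is 1800 frames and each further minute 1798, so 0 further minute boundaries passed. Total skipped labels = 18 × 0 + 2 × 0 = 0.
Non-drop label index = 1288 + 0 = 1288; at 30 labels/s that is 00:00:42:28, i.e. DF 00:00:42;28.

00:00:42;28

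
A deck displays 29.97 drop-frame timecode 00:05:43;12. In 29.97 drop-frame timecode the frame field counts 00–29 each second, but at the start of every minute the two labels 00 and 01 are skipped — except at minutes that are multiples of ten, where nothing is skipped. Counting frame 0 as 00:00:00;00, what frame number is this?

10292

Complete 10-minute blocks: 0, each 17982 frames → 0.
Remaining 5 whole minutes in the current block: 1800 + 4 × 1798 = 8992 frames.
Within the current minute: 43 × 30 + 12 − 2 = 1300 (labels ;00/;01 skipped at this minute). Total = 0 + 8992 + 1300 = 10292.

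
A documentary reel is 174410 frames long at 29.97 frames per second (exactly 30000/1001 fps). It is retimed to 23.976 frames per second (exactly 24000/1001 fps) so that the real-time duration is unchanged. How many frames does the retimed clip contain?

139528 frames

Target frames = source frames × (target rate / source rate) = 174410 × (24000/1001)/(30000/1001) = 174410 × 4/5 = 139528.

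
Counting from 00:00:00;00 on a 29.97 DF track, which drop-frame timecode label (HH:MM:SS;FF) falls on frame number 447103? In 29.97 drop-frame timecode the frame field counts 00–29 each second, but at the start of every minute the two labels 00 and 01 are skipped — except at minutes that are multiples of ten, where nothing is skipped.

04:08:38;11

Ten DF minutes hold 17982 frames, so frame 447103 lies in block 24 (frames 431568–449549) with 15535 frames into that block.
The block's first minute is 1800 frames and the rest 1798 each; 15535 frames reaches minute 8, so 24 × 18 + 8 × 2 = 448 labels have been skipped so far.
Adding those back, label number 447103 + 448 = 447551 at 30 labels/s is 14918 s + 11 f = 4 h 8 min 38 s frame 11, i.e. 04:08:38;11.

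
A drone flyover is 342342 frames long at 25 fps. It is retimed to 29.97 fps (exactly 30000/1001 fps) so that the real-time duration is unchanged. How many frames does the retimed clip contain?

410400 frames

Target frames = source frames × (target rate / source rate) = 342342 × (30000/1001)/(25) = 342342 × 1200/1001 = 410400.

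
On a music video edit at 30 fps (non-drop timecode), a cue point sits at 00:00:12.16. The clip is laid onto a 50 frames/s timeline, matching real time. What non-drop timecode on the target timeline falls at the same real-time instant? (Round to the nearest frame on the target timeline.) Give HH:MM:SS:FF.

Source frame index: (0×3600 + 0×60 + 12) × 30 + 16 = 376.
Real time: 376 / (30) = 188/15 s.
Target frame: (188/15) × (50) = 1880/3 ≈ 626.667 → 627.
At 50 labels/s: frame 627 → 00:00:12:27.

00:00:12:27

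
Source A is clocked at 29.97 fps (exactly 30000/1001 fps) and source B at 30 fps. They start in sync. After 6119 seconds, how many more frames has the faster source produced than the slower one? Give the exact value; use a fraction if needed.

183570/1001 frames

A emits 30000/1001 × 6119 = 183570000/1001 frames; B emits 30 × 6119 = 183570.
Difference = 183570/1001 frames (≈ 183.3866); B is ahead of A.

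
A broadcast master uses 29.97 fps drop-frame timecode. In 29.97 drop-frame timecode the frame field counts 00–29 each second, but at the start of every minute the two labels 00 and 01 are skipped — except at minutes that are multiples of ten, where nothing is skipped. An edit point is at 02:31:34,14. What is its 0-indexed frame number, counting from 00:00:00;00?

Complete 10-minute blocks: 15, each 17982 frames → 269730.
Remaining 1 whole minute in the current block: 1800 + 0 × 1798 = 1800 frames.
Within the current minute: 34 × 30 + 14 − 2 = 1032 (labels ;00/;01 skipped at this minute). Total = 269730 + 1800 + 1032 = 272562.

272562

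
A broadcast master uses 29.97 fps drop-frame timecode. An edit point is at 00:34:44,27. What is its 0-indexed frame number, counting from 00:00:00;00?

As if non-drop at 30 labels/s: (0 × 3600 + 34 × 60 + 44) × 30 + 27 = 62547.
Minute boundaries passed: 34; those not divisible by 10: 34 − 3 = 31; dropped labels = 2 × 31 = 62.
Actual frame index = 62547 − 62 = 62485.

62485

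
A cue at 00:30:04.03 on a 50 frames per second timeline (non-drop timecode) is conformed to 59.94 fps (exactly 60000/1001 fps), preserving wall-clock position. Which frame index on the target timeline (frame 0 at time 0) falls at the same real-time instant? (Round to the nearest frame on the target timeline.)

Source frame index: (0×3600 + 30×60 + 4) × 50 + 3 = 90203.
Real time: 90203 / (50) = 90203/50 s.
Target frame: (90203/50) × (60000/1001) = 108243600/1001 ≈ 108135.465 → 108135.

frame 108135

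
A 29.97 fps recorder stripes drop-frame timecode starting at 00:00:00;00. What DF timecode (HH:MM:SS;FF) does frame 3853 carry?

00:02:08;17

Each 10-minute DF block holds 10 × 60 × 30 − 9 × 2 = 17982 frames. 3853 ÷ 17982 → 0 full blocks, remainder 3853.
Within the partial block the first minute is 1800 frames and each further minute 1798, so 2 further minute boundaries passed. Total skipped labels = 18 × 0 + 2 × 2 = 4.
Non-drop label index = 3853 + 4 = 3857; at 30 labels/s that is 00:02:08:17, i.e. DF 00:02:08;17.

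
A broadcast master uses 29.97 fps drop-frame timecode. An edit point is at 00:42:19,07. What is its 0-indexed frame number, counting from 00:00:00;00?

As if non-drop at 30 labels/s: (0 × 3600 + 42 × 60 + 19) × 30 + 7 = 76177.
Minute boundaries passed: 42; those not divisible by 10: 42 − 4 = 38; dropped labels = 2 × 38 = 76.
Actual frame index = 76177 − 76 = 76101.

76101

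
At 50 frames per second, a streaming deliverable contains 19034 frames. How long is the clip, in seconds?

380.68 seconds

Running time = 19034 / (50) = 380.68 s.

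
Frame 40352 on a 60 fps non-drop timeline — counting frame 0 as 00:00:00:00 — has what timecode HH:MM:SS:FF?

40352 ÷ 60 = 672 full seconds, remainder 32 frames.
672 s = 0 h 11 min 12 s.
Timecode: 00:11:12:32.

00:11:12:32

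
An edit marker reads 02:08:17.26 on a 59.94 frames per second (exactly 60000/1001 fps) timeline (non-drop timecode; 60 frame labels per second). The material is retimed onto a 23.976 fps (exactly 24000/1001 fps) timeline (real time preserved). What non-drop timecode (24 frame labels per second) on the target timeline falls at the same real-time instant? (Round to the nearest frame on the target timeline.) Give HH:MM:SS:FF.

02:08:17:10

Source frame index: (2×3600 + 8×60 + 17) × 60 + 26 = 461846.
Real time: 461846 / (60000/1001) = 231153923/30000 s.
Target frame: (231153923/30000) × (24000/1001) = 923692/5 ≈ 184738.400 → 184738.
At 24 labels/s: frame 184738 → 02:08:17:10.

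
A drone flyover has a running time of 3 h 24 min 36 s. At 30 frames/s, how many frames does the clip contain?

3 h 24 min 36 s = 12276 s.
Frames = 12276 × 30 = 368280.

368280 frames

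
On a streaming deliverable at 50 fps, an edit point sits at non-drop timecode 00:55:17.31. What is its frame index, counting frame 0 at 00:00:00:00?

Total seconds to the label: (0 × 3600 + 55 × 60 + 17) = 3317.
Frame index = 3317 × 50 + 31 = 165881.

165881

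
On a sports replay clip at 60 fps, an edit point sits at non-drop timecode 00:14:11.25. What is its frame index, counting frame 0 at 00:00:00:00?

Total seconds to the label: (0 × 3600 + 14 × 60 + 11) = 851.
Frame index = 851 × 60 + 25 = 51085.

51085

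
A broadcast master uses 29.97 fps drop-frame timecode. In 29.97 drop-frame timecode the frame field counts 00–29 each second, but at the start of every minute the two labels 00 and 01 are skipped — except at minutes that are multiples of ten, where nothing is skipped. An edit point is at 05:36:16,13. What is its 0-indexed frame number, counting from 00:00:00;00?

604687

As if non-drop at 30 labels/s: (5 × 3600 + 36 × 60 + 16) × 30 + 13 = 605293.
Minute boundaries passed: 336; those not divisible by 10: 336 − 33 = 303; dropped labels = 2 × 303 = 606.
Actual frame index = 605293 − 606 = 604687.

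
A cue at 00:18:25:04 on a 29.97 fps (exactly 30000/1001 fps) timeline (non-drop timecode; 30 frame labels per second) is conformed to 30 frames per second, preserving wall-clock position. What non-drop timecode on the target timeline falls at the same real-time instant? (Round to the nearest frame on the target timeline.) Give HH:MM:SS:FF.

00:18:26:07

Source frame index: (0×3600 + 18×60 + 25) × 30 + 4 = 33154.
Real time: 33154 / (30000/1001) = 16593577/15000 s.
Target frame: (16593577/15000) × (30) = 16593577/500 ≈ 33187.154 → 33187.
At 30 labels/s: frame 33187 → 00:18:26:07.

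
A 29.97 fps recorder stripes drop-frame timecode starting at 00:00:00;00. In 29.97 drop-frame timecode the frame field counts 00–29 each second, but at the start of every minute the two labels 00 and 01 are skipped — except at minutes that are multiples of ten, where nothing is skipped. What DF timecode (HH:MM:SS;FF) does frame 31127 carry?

Ten DF minutes hold 17982 frames, so frame 31127 lies in block 1 (frames 17982–35963) with 13145 frames into that block.
The block's first minute is 1800 frames and the rest 1798 each; 13145 frames reaches minute 7, so 1 × 18 + 7 × 2 = 32 labels have been skipped so far.
Adding those back, label number 31127 + 32 = 31159 at 30 labels/s is 1038 s + 19 f = 0 h 17 min 18 s frame 19, i.e. 00:17:18;19.

00:17:18;19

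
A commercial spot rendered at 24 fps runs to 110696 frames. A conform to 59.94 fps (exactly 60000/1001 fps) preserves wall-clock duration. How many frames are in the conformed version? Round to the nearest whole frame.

Frames at target rate = 110696 × (60000/1001) / (24) = 276740000/1001 ≈ 276463.536.
Nearest whole frame: 276464.

276464 frames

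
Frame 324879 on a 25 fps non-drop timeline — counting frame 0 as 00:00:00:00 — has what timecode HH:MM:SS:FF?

03:36:35:04

324879 ÷ 25 = 12995 full seconds, remainder 4 frames.
12995 s = 3 h 36 min 35 s.
Timecode: 03:36:35:04.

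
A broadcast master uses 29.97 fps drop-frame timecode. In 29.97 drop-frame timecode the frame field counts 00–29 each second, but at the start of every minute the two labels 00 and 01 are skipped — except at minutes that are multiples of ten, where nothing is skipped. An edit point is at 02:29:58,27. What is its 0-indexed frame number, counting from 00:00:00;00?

269697

Complete 10-minute blocks: 14, each 17982 frames → 251748.
Remaining 9 whole minutes in the current block: 1800 + 8 × 1798 = 16184 frames.
Within the current minute: 58 × 30 + 27 − 2 = 1765 (labels ;00/;01 skipped at this minute). Total = 251748 + 16184 + 1765 = 269697.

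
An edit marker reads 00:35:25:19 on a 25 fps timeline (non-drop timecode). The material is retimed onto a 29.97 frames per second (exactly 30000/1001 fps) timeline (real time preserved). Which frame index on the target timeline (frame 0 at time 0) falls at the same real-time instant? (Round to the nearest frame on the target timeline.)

Source frame index: (0×3600 + 35×60 + 25) × 25 + 19 = 53144.
Real time: 53144 / (25) = 53144/25 s.
Target frame: (53144/25) × (30000/1001) = 700800/11 ≈ 63709.091 → 63709.

frame 63709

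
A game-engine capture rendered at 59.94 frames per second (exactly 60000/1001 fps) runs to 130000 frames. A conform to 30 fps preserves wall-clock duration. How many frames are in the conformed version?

65065 frames

Target frames = source frames × (target rate / source rate) = 130000 × (30)/(60000/1001) = 130000 × 1001/2000 = 65065.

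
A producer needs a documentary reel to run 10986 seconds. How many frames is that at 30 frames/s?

Frames = 10986 × 30 = 329580.

329580 frames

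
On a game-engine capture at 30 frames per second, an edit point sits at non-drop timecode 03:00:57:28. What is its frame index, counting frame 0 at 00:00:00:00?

325738

Total seconds to the label: (3 × 3600 + 0 × 60 + 57) = 10857.
Frame index = 10857 × 30 + 28 = 325738.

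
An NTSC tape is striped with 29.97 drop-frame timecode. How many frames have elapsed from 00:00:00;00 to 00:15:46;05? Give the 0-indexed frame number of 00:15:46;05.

28357

As if non-drop at 30 labels/s: (0 × 3600 + 15 × 60 + 46) × 30 + 5 = 28385.
Minute boundaries passed: 15; those not divisible by 10: 15 − 1 = 14; dropped labels = 2 × 14 = 28.
Actual frame index = 28385 − 28 = 28357.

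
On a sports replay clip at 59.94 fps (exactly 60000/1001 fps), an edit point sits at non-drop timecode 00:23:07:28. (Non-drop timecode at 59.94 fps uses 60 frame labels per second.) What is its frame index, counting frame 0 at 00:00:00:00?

frame 83248

Total seconds to the label: (0 × 3600 + 23 × 60 + 7) = 1387.
Frame index = 1387 × 60 + 28 = 83248.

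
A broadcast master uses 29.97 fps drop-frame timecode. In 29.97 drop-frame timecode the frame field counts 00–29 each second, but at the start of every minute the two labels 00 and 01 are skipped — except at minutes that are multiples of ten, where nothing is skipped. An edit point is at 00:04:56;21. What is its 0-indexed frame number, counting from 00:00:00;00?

As if non-drop at 30 labels/s: (0 × 3600 + 4 × 60 + 56) × 30 + 21 = 8901.
Minute boundaries passed: 4; those not divisible by 10: 4 − 0 = 4; dropped labels = 2 × 4 = 8.
Actual frame index = 8901 − 8 = 8893.

8893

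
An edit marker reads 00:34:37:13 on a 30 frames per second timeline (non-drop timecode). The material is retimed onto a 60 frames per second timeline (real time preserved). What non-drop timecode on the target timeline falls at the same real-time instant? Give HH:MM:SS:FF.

Source frame index: (0×3600 + 34×60 + 37) × 30 + 13 = 62323.
Real time: 62323 / (30) = 62323/30 s.
Target frame: (62323/30) × (60) = 124646.
At 60 labels/s: frame 124646 → 00:34:37:26.

00:34:37:26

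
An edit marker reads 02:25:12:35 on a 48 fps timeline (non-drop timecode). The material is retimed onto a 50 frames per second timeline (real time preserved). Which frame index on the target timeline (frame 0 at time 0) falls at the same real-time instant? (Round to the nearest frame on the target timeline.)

frame 435636

Source frame index: (2×3600 + 25×60 + 12) × 48 + 35 = 418211.
Real time: 418211 / (48) = 418211/48 s.
Target frame: (418211/48) × (50) = 10455275/24 ≈ 435636.458 → 435636.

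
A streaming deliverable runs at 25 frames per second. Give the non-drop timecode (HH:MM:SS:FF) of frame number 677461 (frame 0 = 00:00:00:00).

07:31:38:11

677461 ÷ 25 = 27098 full seconds, remainder 11 frames.
27098 s = 7 h 31 min 38 s.
Timecode: 07:31:38:11.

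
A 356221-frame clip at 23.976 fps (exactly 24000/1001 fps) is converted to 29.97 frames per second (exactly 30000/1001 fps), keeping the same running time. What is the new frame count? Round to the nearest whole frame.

Frames at target rate = 356221 × (30000/1001) / (24000/1001) = 1781105/4 ≈ 445276.250.
Nearest whole frame: 445276.

445276 frames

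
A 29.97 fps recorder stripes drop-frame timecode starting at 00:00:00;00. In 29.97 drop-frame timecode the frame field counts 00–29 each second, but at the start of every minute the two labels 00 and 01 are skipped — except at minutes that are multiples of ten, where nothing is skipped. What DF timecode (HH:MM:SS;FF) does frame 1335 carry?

00:00:44;15

Ten DF minutes hold 17982 frames, so frame 1335 lies in block 0 (frames 0–17981) with 1335 frames into that block.
The block's first minute is 1800 frames and the rest 1798 each; 1335 frames reaches minute 0, so 0 × 18 + 0 × 2 = 0 labels have been skipped so far.
Adding those back, label number 1335 + 0 = 1335 at 30 labels/s is 44 s + 15 f = 0 h 0 min 44 s frame 15, i.e. 00:00:44;15.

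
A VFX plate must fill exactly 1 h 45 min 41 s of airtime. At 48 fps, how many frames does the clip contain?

1 h 45 min 41 s = 6341 s.
Frames = 6341 × 48 = 304368.

304368 frames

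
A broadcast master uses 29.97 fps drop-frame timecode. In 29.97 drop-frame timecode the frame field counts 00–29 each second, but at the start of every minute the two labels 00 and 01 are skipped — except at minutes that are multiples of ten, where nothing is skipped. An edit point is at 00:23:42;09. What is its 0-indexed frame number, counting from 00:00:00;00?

42627

As if non-drop at 30 labels/s: (0 × 3600 + 23 × 60 + 42) × 30 + 9 = 42669.
Minute boundaries passed: 23; those not divisible by 10: 23 − 2 = 21; dropped labels = 2 × 21 = 42.
Actual frame index = 42669 − 42 = 42627.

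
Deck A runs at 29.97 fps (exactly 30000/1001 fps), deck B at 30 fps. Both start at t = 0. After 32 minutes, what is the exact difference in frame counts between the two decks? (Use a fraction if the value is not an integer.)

57600/1001 frames

32 min = 1920 s.
A emits 30000/1001 × 1920 = 57600000/1001 frames; B emits 30 × 1920 = 57600.
Difference = 57600/1001 frames (≈ 57.5425); B is ahead of A.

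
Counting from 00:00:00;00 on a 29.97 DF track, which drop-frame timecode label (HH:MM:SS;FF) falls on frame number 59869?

00:33:17;19

Each 10-minute DF block holds 10 × 60 × 30 − 9 × 2 = 17982 frames. 59869 ÷ 17982 → 3 full blocks, remainder 5923.
Within the partial block the first minute is 1800 frames and each further minute 1798, so 3 further minute boundaries passed. Total skipped labels = 18 × 3 + 2 × 3 = 60.
Non-drop label index = 59869 + 60 = 59929; at 30 labels/s that is 00:33:17:19, i.e. DF 00:33:17;19.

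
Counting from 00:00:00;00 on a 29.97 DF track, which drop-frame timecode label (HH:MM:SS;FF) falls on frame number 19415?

Ten DF minutes hold 17982 frames, so frame 19415 lies in block 1 (frames 17982–35963) with 1433 frames into that block.
The block's first minute is 1800 frames and the rest 1798 each; 1433 frames reaches minute 0, so 1 × 18 + 0 × 2 = 18 labels have been skipped so far.
Adding those back, label number 19415 + 18 = 19433 at 30 labels/s is 647 s + 23 f = 0 h 10 min 47 s frame 23, i.e. 00:10:47;23.

00:10:47;23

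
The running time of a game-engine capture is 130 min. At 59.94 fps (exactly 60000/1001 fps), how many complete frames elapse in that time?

467532 frames

130 min = 7800 s.
Frames = 7800 × 60000/1001 = 36000000/77 ≈ 467532.4675.
Complete frames: 467532.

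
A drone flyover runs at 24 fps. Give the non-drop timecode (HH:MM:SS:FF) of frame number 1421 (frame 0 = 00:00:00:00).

00:00:59:05

1421 ÷ 24 = 59 full seconds, remainder 5 frames.
59 s = 0 h 0 min 59 s.
Timecode: 00:00:59:05.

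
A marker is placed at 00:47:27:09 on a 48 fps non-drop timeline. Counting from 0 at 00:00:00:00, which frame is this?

Total seconds to the label: (0 × 3600 + 47 × 60 + 27) = 2847.
Frame index = 2847 × 48 + 9 = 136665.

frame 136665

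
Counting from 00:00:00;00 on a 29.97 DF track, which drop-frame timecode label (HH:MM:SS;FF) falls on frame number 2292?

Ten DF minutes hold 17982 frames, so frame 2292 lies in block 0 (frames 0–17981) with 2292 frames into that block.
The block's first minute is 1800 frames and the rest 1798 each; 2292 frames reaches minute 1, so 0 × 18 + 1 × 2 = 2 labels have been skipped so far.
Adding those back, label number 2292 + 2 = 2294 at 30 labels/s is 76 s + 14 f = 0 h 1 min 16 s frame 14, i.e. 00:01:16;14.

00:01:16;14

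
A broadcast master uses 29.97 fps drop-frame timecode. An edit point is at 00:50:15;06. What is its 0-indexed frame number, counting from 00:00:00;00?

90366

Complete 10-minute blocks: 5, each 17982 frames → 89910.
Remaining 0 whole minutes in the current block: 0 frames.
Within the current minute: 15 × 30 + 6 = 456. Total = 89910 + 0 + 456 = 90366.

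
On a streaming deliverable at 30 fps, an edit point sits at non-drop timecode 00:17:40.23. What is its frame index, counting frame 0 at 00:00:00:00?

Total seconds to the label: (0 × 3600 + 17 × 60 + 40) = 1060.
Frame index = 1060 × 30 + 23 = 31823.

frame 31823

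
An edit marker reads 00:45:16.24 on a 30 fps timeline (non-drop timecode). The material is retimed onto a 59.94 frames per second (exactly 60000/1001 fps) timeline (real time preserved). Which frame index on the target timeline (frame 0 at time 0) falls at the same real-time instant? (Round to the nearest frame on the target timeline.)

frame 162845

Source frame index: (0×3600 + 45×60 + 16) × 30 + 24 = 81504.
Real time: 81504 / (30) = 13584/5 s.
Target frame: (13584/5) × (60000/1001) = 163008000/1001 ≈ 162845.155 → 162845.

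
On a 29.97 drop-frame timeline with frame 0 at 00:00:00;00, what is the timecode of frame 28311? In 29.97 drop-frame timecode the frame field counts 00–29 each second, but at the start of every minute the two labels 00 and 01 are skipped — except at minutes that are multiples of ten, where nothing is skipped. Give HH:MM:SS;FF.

00:15:44;19

Each 10-minute DF block holds 10 × 60 × 30 − 9 × 2 = 17982 frames. 28311 ÷ 17982 → 1 full block, remainder 10329.
Within the partial block the first minute is 1800 frames and each further minute 1798, so 5 further minute boundaries passed. Total skipped labels = 18 × 1 + 2 × 5 = 28.
Non-drop label index = 28311 + 28 = 28339; at 30 labels/s that is 00:15:44:19, i.e. DF 00:15:44;19.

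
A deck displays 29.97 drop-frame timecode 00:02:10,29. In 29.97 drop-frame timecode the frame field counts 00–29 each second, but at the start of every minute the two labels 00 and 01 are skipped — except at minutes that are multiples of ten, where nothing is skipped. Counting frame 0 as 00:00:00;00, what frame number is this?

3925

As if non-drop at 30 labels/s: (0 × 3600 + 2 × 60 + 10) × 30 + 29 = 3929.
Minute boundaries passed: 2; those not divisible by 10: 2 − 0 = 2; dropped labels = 2 × 2 = 4.
Actual frame index = 3929 − 4 = 3925.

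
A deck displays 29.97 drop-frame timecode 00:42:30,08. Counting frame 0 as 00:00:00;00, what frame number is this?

76432

As if non-drop at 30 labels/s: (0 × 3600 + 42 × 60 + 30) × 30 + 8 = 76508.
Minute boundaries passed: 42; those not divisible by 10: 42 − 4 = 38; dropped labels = 2 × 38 = 76.
Actual frame index = 76508 − 76 = 76432.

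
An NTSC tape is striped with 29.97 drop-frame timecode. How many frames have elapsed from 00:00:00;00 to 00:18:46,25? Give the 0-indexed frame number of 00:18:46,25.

As if non-drop at 30 labels/s: (0 × 3600 + 18 × 60 + 46) × 30 + 25 = 33805.
Minute boundaries passed: 18; those not divisible by 10: 18 − 1 = 17; dropped labels = 2 × 17 = 34.
Actual frame index = 33805 − 34 = 33771.

33771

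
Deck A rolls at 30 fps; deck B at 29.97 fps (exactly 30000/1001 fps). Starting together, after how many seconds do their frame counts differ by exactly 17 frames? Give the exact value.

17017/30 seconds

The gap grows by |30000/1001 − 30| = 30/1001 frames per second.
Time for a 17-frame gap: 17 ÷ (30/1001) = 17017/30 s.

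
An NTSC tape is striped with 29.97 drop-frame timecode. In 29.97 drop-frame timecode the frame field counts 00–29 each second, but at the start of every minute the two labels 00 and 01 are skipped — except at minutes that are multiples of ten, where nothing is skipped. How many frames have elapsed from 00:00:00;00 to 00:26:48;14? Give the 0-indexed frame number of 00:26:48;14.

48206

Complete 10-minute blocks: 2, each 17982 frames → 35964.
Remaining 6 whole minutes in the current block: 1800 + 5 × 1798 = 10790 frames.
Within the current minute: 48 × 30 + 14 − 2 = 1452 (labels ;00/;01 skipped at this minute). Total = 35964 + 10790 + 1452 = 48206.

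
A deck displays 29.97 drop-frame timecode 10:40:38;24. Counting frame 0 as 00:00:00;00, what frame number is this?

As if non-drop at 30 labels/s: (10 × 3600 + 40 × 60 + 38) × 30 + 24 = 1153164.
Minute boundaries passed: 640; those not divisible by 10: 640 − 64 = 576; dropped labels = 2 × 576 = 1152.
Actual frame index = 1153164 − 1152 = 1152012.

1152012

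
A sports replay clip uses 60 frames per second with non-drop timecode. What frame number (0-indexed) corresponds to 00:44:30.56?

Total seconds to the label: (0 × 3600 + 44 × 60 + 30) = 2670.
Frame index = 2670 × 60 + 56 = 160256.

frame 160256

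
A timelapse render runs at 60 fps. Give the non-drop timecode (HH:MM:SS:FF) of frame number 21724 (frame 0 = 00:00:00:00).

21724 ÷ 60 = 362 full seconds, remainder 4 frames.
362 s = 0 h 6 min 2 s.
Timecode: 00:06:02:04.

00:06:02:04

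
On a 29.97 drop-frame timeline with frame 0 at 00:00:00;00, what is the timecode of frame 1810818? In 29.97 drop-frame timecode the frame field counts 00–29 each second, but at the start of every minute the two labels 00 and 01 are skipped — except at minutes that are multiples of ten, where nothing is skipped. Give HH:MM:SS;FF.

16:47:01;02

Each 10-minute DF block holds 10 × 60 × 30 − 9 × 2 = 17982 frames. 1810818 ÷ 17982 → 100 full blocks, remainder 12618.
Within the partial block the first minute is 1800 frames and each further minute 1798, so 7 further minute boundaries passed. Total skipped labels = 18 × 100 + 2 × 7 = 1814.
Non-drop label index = 1810818 + 1814 = 1812632; at 30 labels/s that is 16:47:01:02, i.e. DF 16:47:01;02.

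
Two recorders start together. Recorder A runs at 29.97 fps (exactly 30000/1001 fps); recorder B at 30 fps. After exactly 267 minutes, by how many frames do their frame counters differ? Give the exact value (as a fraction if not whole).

480600/1001 frames

267 min = 16020 s.
A emits 30000/1001 × 16020 = 480600000/1001 frames; B emits 30 × 16020 = 480600.
Difference = 480600/1001 frames (≈ 480.1199); B is ahead of A.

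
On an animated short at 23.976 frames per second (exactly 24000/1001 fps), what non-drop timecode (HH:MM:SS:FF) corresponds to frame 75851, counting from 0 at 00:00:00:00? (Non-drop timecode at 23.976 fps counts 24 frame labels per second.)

75851 ÷ 24 = 3160 full seconds, remainder 11 frames.
3160 s = 0 h 52 min 40 s.
Timecode: 00:52:40:11.

00:52:40:11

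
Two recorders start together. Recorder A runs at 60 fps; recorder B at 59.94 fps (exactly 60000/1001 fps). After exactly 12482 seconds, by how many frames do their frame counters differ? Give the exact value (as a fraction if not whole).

A emits 60 × 12482 = 748920 frames; B emits 60000/1001 × 12482 = 748920000/1001.
Difference = 748920/1001 frames (≈ 748.1718); B is behind A.

748920/1001 frames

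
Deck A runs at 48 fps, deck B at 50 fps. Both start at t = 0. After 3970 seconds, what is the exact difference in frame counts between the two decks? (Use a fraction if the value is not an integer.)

7940 frames

A emits 48 × 3970 = 190560 frames; B emits 50 × 3970 = 198500.
Difference = 7940 frames; B is ahead of A.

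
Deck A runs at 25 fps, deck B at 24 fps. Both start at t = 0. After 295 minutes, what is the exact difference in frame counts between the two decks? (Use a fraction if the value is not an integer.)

295 min = 17700 s.
A emits 25 × 17700 = 442500 frames; B emits 24 × 17700 = 424800.
Difference = 17700 frames; B is behind A.

17700 frames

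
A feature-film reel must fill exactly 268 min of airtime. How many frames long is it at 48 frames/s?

268 min = 16080 s.
Frames = 16080 × 48 = 771840.

771840 frames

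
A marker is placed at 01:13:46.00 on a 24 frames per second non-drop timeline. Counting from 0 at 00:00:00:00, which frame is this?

Total seconds to the label: (1 × 3600 + 13 × 60 + 46) = 4426.
Frame index = 4426 × 24 + 0 = 106224.

106224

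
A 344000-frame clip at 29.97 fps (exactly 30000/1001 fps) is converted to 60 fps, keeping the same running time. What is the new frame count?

688688 frames

Target frames = source frames × (target rate / source rate) = 344000 × (60)/(30000/1001) = 344000 × 1001/500 = 688688.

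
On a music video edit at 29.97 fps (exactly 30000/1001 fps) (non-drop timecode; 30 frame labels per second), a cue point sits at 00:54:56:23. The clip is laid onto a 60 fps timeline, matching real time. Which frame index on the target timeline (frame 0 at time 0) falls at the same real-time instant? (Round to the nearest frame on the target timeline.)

Source frame index: (0×3600 + 54×60 + 56) × 30 + 23 = 98903.
Real time: 98903 / (30000/1001) = 99001903/30000 s.
Target frame: (99001903/30000) × (60) = 99001903/500 ≈ 198003.806 → 198004.

frame 198004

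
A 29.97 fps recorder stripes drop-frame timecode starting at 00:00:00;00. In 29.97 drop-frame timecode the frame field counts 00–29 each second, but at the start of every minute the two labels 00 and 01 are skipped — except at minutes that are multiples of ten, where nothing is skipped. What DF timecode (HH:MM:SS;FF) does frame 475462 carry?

04:24:24;18

Ten DF minutes hold 17982 frames, so frame 475462 lies in block 26 (frames 467532–485513) with 7930 frames into that block.
The block's first minute is 1800 frames and the rest 1798 each; 7930 frames reaches minute 4, so 26 × 18 + 4 × 2 = 476 labels have been skipped so far.
Adding those back, label number 475462 + 476 = 475938 at 30 labels/s is 15864 s + 18 f = 4 h 24 min 24 s frame 18, i.e. 04:24:24;18.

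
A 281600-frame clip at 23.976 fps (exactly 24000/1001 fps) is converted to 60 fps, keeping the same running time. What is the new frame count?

704704 frames

Target frames = source frames × (target rate / source rate) = 281600 × (60)/(24000/1001) = 281600 × 1001/400 = 704704.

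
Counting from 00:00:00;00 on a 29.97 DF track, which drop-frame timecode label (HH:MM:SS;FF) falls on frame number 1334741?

Each 10-minute DF block holds 10 × 60 × 30 − 9 × 2 = 17982 frames. 1334741 ÷ 17982 → 74 full blocks, remainder 4073.
Within the partial block the first minute is 1800 frames and each further minute 1798, so 2 further minute boundaries passed. Total skipped labels = 18 × 74 + 2 × 2 = 1336.
Non-drop label index = 1334741 + 1336 = 1336077; at 30 labels/s that is 12:22:15:27, i.e. DF 12:22:15;27.

12:22:15;27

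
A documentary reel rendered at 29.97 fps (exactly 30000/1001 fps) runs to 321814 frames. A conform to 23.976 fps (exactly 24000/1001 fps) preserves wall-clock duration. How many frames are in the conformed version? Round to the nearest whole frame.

257451 frames

Frames at target rate = 321814 × (24000/1001) / (30000/1001) = 1287256/5 ≈ 257451.200.
Nearest whole frame: 257451.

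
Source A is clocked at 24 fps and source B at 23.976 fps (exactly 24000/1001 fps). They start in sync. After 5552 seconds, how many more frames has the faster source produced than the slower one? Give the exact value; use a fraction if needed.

A emits 24 × 5552 = 133248 frames; B emits 24000/1001 × 5552 = 133248000/1001.
Difference = 133248/1001 frames (≈ 133.1149); B is behind A.

133248/1001 frames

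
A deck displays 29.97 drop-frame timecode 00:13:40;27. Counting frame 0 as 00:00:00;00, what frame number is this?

24603

As if non-drop at 30 labels/s: (0 × 3600 + 13 × 60 + 40) × 30 + 27 = 24627.
Minute boundaries passed: 13; those not divisible by 10: 13 − 1 = 12; dropped labels = 2 × 12 = 24.
Actual frame index = 24627 − 24 = 24603.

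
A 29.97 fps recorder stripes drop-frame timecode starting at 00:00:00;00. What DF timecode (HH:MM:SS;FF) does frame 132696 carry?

01:13:47;18

Each 10-minute DF block holds 10 × 60 × 30 − 9 × 2 = 17982 frames. 132696 ÷ 17982 → 7 full blocks, remainder 6822.
Within the partial block the first minute is 1800 frames and each further minute 1798, so 3 further minute boundaries passed. Total skipped labels = 18 × 7 + 2 × 3 = 132.
Non-drop label index = 132696 + 132 = 132828; at 30 labels/s that is 01:13:47:18, i.e. DF 01:13:47;18.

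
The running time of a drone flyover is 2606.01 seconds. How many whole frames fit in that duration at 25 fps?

Frames = 2606.01 × 25 = 260601/4 ≈ 65150.2500.
Complete frames: 65150.

65150 frames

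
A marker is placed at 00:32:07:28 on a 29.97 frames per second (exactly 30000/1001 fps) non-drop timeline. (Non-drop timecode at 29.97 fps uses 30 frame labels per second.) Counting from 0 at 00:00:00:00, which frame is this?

Total seconds to the label: (0 × 3600 + 32 × 60 + 7) = 1927.
Frame index = 1927 × 30 + 28 = 57838.

frame 57838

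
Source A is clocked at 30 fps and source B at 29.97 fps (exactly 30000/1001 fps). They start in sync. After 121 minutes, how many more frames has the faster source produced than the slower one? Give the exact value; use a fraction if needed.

19800/91 frames

121 min = 7260 s.
A emits 30 × 7260 = 217800 frames; B emits 30000/1001 × 7260 = 19800000/91.
Difference = 19800/91 frames (≈ 217.5824); B is behind A.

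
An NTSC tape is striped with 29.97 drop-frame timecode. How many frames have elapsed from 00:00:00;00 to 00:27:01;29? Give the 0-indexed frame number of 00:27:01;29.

Complete 10-minute blocks: 2, each 17982 frames → 35964.
Remaining 7 whole minutes in the current block: 1800 + 6 × 1798 = 12588 frames.
Within the current minute: 1 × 30 + 29 − 2 = 57 (labels ;00/;01 skipped at this minute). Total = 35964 + 12588 + 57 = 48609.

48609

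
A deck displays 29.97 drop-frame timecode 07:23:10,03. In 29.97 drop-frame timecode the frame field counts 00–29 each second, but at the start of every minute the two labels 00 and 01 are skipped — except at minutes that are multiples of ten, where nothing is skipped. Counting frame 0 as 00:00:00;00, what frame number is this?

As if non-drop at 30 labels/s: (7 × 3600 + 23 × 60 + 10) × 30 + 3 = 797703.
Minute boundaries passed: 443; those not divisible by 10: 443 − 44 = 399; dropped labels = 2 × 399 = 798.
Actual frame index = 797703 − 798 = 796905.

796905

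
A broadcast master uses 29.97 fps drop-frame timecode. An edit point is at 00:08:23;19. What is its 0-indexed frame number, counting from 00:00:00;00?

Complete 10-minute blocks: 0, each 17982 frames → 0.
Remaining 8 whole minutes in the current block: 1800 + 7 × 1798 = 14386 frames.
Within the current minute: 23 × 30 + 19 − 2 = 707 (labels ;00/;01 skipped at this minute). Total = 0 + 14386 + 707 = 15093.

15093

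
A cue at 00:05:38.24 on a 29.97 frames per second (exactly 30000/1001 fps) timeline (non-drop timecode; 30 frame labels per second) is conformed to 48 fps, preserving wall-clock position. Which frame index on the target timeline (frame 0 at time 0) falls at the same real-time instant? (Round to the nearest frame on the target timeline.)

frame 16279

Source frame index: (0×3600 + 5×60 + 38) × 30 + 24 = 10164.
Real time: 10164 / (30000/1001) = 847847/2500 s.
Target frame: (847847/2500) × (48) = 10174164/625 ≈ 16278.662 → 16279.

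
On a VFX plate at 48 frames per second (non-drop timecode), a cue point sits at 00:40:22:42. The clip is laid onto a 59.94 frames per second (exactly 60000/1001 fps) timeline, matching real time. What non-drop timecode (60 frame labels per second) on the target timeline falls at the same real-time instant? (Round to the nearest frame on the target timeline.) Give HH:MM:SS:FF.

Source frame index: (0×3600 + 40×60 + 22) × 48 + 42 = 116298.
Real time: 116298 / (48) = 19383/8 s.
Target frame: (19383/8) × (60000/1001) = 1597500/11 ≈ 145227.273 → 145227.
At 60 labels/s: frame 145227 → 00:40:20:27.

00:40:20:27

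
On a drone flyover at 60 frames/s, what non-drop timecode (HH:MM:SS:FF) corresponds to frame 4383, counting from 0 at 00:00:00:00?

00:01:13:03

4383 ÷ 60 = 73 full seconds, remainder 3 frames.
73 s = 0 h 1 min 13 s.
Timecode: 00:01:13:03.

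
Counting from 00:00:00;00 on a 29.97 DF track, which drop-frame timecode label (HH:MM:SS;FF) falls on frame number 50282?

Each 10-minute DF block holds 10 × 60 × 30 − 9 × 2 = 17982 frames. 50282 ÷ 17982 → 2 full blocks, remainder 14318.
Within the partial block the first minute is 1800 frames and each further minute 1798, so 7 further minute boundaries passed. Total skipped labels = 18 × 2 + 2 × 7 = 50.
Non-drop label index = 50282 + 50 = 50332; at 30 labels/s that is 00:27:57:22, i.e. DF 00:27:57;22.

00:27:57;22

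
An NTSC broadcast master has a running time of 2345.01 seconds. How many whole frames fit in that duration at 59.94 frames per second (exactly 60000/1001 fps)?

Frames = 2345.01 × 60000/1001 = 140700600/1001 ≈ 140560.0400.
Complete frames: 140560.

140560 frames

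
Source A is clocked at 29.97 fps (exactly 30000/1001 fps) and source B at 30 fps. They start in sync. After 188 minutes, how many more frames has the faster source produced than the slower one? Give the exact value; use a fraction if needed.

338400/1001 frames

188 min = 11280 s.
A emits 30000/1001 × 11280 = 338400000/1001 frames; B emits 30 × 11280 = 338400.
Difference = 338400/1001 frames (≈ 338.0619); B is ahead of A.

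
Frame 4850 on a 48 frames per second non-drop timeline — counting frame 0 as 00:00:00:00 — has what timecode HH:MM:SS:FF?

00:01:41:02

4850 ÷ 48 = 101 full seconds, remainder 2 frames.
101 s = 0 h 1 min 41 s.
Timecode: 00:01:41:02.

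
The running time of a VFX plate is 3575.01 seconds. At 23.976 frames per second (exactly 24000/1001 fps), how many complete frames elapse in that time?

85714 frames

Frames = 3575.01 × 24000/1001 = 85800240/1001 ≈ 85714.5255.
Complete frames: 85714.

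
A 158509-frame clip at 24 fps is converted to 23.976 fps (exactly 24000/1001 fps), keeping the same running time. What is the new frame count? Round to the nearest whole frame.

158351 frames

Frames at target rate = 158509 × (24000/1001) / (24) = 12193000/77 ≈ 158350.649.
Nearest whole frame: 158351.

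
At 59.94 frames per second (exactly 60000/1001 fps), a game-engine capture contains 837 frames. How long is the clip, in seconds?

Running time = 837 / (60000/1001) = 13.96395 s.

13.96395 seconds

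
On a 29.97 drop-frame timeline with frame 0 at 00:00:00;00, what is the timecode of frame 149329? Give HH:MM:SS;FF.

01:23:02;19

Ten DF minutes hold 17982 frames, so frame 149329 lies in block 8 (frames 143856–161837) with 5473 frames into that block.
The block's first minute is 1800 frames and the rest 1798 each; 5473 frames reaches minute 3, so 8 × 18 + 3 × 2 = 150 labels have been skipped so far.
Adding those back, label number 149329 + 150 = 149479 at 30 labels/s is 4982 s + 19 f = 1 h 23 min 2 s frame 19, i.e. 01:23:02;19.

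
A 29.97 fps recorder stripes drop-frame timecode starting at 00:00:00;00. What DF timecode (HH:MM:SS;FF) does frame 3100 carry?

Ten DF minutes hold 17982 frames, so frame 3100 lies in block 0 (frames 0–17981) with 3100 frames into that block.
The block's first minute is 1800 frames and the rest 1798 each; 3100 frames reaches minute 1, so 0 × 18 + 1 × 2 = 2 labels have been skipped so far.
Adding those back, label number 3100 + 2 = 3102 at 30 labels/s is 103 s + 12 f = 0 h 1 min 43 s frame 12, i.e. 00:01:43;12.

00:01:43;12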